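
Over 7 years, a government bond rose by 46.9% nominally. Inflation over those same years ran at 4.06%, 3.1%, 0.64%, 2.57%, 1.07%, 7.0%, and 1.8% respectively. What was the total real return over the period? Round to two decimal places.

Cumulative inflation factor: 1.0406 × 1.031 × 1.0064 × 1.0257 × 1.0107 × 1.070 × 1.018 ≈ 1.21923.
Nominal growth factor: 1.46900. Real growth factor = 1.46900 / 1.21923 ≈ 1.20485.
Total real return ≈ 20.4854%.

20.49%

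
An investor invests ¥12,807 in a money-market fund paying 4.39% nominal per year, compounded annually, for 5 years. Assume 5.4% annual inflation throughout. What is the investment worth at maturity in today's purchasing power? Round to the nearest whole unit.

¥12,205

Nominal value at maturity: ¥12,807 × (1 + 4.39%)^5 ≈ ¥15,876.
Price-level factor over 5 years: (1 + 5.4%)^5 ≈ 1.3007776144.
Dividing the nominal maturity value by the price-level factor gives the value in today's money.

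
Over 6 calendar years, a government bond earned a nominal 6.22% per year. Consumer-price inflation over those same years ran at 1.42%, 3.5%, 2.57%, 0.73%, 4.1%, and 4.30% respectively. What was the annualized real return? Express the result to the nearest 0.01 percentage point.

3.37%

Cumulative inflation factor: 1.0142 × 1.035 × 1.0257 × 1.0073 × 1.041 × 1.0430 ≈ 1.17755.
Nominal growth factor: 1.43628. Real growth factor = 1.43628 / 1.17755 ≈ 1.21972.
Annualized: 1.21972^(1/6) − 1 ≈ 0.03366.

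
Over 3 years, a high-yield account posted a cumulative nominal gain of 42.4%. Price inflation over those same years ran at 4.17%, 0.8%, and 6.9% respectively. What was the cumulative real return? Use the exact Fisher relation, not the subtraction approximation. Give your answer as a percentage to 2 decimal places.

26.86%

Cumulative inflation factor: 1.0417 × 1.008 × 1.069 ≈ 1.12249.
Nominal growth factor: 1.42400. Real growth factor = 1.42400 / 1.12249 ≈ 1.26861.
Total real return ≈ 26.8613%.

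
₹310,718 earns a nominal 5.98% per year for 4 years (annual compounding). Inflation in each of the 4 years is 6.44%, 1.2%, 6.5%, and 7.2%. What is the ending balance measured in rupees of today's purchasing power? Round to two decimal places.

₹318,736.87

Nominal value at maturity: ₹310,718 × (1 + 5.98%)^4 ≈ ₹391,978.34.
Price-level factor over 4 years: 1.0644 × 1.012 × 1.065 × 1.072 ≈ 1.2297866423.
Dividing the nominal maturity value by the price-level factor gives the value in today's money.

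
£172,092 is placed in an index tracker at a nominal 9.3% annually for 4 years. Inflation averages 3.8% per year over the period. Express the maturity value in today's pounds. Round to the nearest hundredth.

£211,568.94

Nominal value at maturity: £172,092 × (1 + 9.3%)^4 ≈ £245,607.33.
Price-level factor over 4 years: (1 + 3.8%)^4 ≈ 1.1608855731.
The maturity value deflated by that factor is the answer in today's purchasing power.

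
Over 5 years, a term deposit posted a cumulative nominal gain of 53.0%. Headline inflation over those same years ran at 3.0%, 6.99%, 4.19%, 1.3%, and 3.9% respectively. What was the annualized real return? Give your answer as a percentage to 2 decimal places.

Cumulative inflation factor: 1.030 × 1.0699 × 1.0419 × 1.013 × 1.039 ≈ 1.20846.
Nominal growth factor: 1.53000. Real growth factor = 1.53000 / 1.20846 ≈ 1.26608.
Annualized: 1.26608^(1/5) − 1 ≈ 0.04832.

4.83%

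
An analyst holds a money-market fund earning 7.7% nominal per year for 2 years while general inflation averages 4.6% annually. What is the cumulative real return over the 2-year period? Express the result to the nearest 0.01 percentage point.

6.02%

The annual real rate is (1+7.7%)/(1+4.6%) − 1 = 2.9637%.
Compounded over 2 years: (1 + 0.029637)^2 − 1 ≈ 0.06015.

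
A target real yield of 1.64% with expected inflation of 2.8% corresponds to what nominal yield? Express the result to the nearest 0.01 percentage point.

By the Fisher equation, 1 + r_nom = (1 + 1.64%)(1 + 2.8%) = 1.0164 × 1.028 = 1.0448592.
So r_nom = 4.48592%.

4.49%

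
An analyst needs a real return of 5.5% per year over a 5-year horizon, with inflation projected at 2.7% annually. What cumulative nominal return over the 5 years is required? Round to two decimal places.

Required annual nominal rate: (1+5.5%)(1+2.7%) − 1 = 8.3485%.
Cumulative over 5 years: (1 + 0.083485)^5 − 1 ≈ 0.49319.

49.32%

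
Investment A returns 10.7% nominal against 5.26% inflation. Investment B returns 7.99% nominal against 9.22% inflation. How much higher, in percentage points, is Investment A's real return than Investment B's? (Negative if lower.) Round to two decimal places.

6.29

Investment A real return: 1.107/1.0526 − 1 = 5.168%.
Investment B real return: 1.0799/1.0922 − 1 = -1.126%.
Difference: 5.168 − (-1.126) = 6.294 pp.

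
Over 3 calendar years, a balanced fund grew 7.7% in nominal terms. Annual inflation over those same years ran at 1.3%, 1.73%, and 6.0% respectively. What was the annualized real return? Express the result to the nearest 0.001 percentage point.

-0.471%

Cumulative inflation factor: 1.013 × 1.0173 × 1.060 ≈ 1.09236.
Nominal growth factor: 1.07700. Real growth factor = 1.07700 / 1.09236 ≈ 0.98594.
Annualized: 0.98594^(1/3) − 1 ≈ -0.00471.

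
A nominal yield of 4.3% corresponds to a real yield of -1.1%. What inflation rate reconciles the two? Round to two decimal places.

5.46%

From (1+r_nom) = (1+r_real)(1+π), we get 1+π = (1 + 4.3%)/(1 − 1.1%) = 1.043/0.989 ≈ 1.05460.
So π ≈ 5.4601%.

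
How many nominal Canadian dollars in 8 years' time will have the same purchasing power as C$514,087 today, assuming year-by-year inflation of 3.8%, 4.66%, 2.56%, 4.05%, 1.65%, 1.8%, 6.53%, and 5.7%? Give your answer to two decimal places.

C$694,443.44

Cumulative price-level factor: 1.038 × 1.0466 × 1.0256 × 1.0405 × 1.0165 × 1.018 × 1.0653 × 1.057 ≈ 1.3508286277.
Multiplying C$514,087 by the price-level factor gives the future nominal sum.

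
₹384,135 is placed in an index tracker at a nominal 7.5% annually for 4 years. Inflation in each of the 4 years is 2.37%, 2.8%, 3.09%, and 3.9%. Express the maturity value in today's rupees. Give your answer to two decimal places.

Nominal value at maturity: ₹384,135 × (1 + 7.5%)^4 ≈ ₹513,000.44.
Price-level factor over 4 years: 1.0237 × 1.028 × 1.0309 × 1.039 ≈ 1.1271920190.
Dividing the nominal maturity value by the price-level factor gives the value in today's money.

₹455,113.62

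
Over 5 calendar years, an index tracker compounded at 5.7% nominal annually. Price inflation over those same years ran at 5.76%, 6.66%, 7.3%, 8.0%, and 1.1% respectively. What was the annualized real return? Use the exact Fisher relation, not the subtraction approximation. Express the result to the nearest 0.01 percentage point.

Cumulative inflation factor: 1.0576 × 1.0666 × 1.073 × 1.080 × 1.011 ≈ 1.32159.
Nominal growth factor: 1.31940. Real growth factor = 1.31940 / 1.32159 ≈ 0.99834.
Annualized: 0.99834^(1/5) − 1 ≈ -0.00033.

-0.03%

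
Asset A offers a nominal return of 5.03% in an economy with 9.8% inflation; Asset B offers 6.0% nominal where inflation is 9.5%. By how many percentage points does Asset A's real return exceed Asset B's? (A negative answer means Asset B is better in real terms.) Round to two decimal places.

-1.15

Asset A real return: 1.0503/1.098 − 1 = -4.344%.
Asset B real return: 1.060/1.095 − 1 = -3.196%.
Difference: -4.344 − (-3.196) = -1.148 pp.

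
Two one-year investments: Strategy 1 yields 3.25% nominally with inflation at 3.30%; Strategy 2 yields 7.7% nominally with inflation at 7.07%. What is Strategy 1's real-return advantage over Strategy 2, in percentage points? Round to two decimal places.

-0.64

Strategy 1 real return: 1.0325/1.0330 − 1 = -0.048%.
Strategy 2 real return: 1.077/1.0707 − 1 = 0.588%.
Difference: -0.048 − 0.588 = -0.636 pp.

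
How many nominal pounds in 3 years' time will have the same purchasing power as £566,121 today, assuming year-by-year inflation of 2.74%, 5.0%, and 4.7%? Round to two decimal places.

Cumulative price-level factor: 1.0274 × 1.050 × 1.047 = 1.12947219.
Multiplying £566,121 by the price-level factor gives the future nominal sum.

£639,417.93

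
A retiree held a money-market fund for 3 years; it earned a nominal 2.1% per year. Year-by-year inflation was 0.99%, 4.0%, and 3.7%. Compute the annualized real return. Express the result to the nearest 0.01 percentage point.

Cumulative inflation factor: 1.0099 × 1.040 × 1.037 ≈ 1.08916.
Nominal growth factor: 1.06433. Real growth factor = 1.06433 / 1.08916 ≈ 0.97721.
Annualized: 0.97721^(1/3) − 1 ≈ -0.00766.

-0.77%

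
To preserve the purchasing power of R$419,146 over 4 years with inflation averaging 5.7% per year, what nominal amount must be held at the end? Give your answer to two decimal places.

Cumulative price-level factor: (1+5.7%)^4 ≈ 1.2482453280.
Multiplying R$419,146 by the price-level factor gives the future nominal sum.

R$523,197.04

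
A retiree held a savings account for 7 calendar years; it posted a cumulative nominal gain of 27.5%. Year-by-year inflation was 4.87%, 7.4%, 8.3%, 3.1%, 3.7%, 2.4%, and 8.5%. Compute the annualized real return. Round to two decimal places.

-1.81%

Cumulative inflation factor: 1.0487 × 1.074 × 1.083 × 1.031 × 1.037 × 1.024 × 1.085 ≈ 1.44894.
Nominal growth factor: 1.27500. Real growth factor = 1.27500 / 1.44894 ≈ 0.87995.
Annualized: 0.87995^(1/7) − 1 ≈ -0.01810.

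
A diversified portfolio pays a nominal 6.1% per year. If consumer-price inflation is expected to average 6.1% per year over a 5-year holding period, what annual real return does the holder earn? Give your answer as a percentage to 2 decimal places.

0.00%

With constant rates the annual real return is the same each year: (1+6.1%)/(1+6.1%) − 1 = 0.00000.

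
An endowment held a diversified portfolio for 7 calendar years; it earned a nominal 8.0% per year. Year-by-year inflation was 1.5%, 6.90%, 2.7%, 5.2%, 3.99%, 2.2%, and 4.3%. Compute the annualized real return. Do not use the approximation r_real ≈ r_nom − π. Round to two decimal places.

4.03%

Cumulative inflation factor: 1.015 × 1.0690 × 1.027 × 1.052 × 1.0399 × 1.022 × 1.043 ≈ 1.29944.
Nominal growth factor: 1.71382. Real growth factor = 1.71382 / 1.29944 ≈ 1.31889.
Annualized: 1.31889^(1/7) − 1 ≈ 0.04033.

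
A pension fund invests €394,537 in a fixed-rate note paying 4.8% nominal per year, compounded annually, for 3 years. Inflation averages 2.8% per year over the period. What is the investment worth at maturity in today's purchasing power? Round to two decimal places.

Nominal value at maturity: €394,537 × (1 + 4.8%)^3 ≈ €454,121.00.
Price-level factor over 3 years: (1 + 2.8%)^3 = 1.086373952.
Dividing the nominal maturity value by the price-level factor gives the value in today's money.

€418,015.36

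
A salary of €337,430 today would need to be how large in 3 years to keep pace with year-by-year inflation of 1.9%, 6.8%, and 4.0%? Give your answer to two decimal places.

Cumulative price-level factor: 1.019 × 1.068 × 1.040 = 1.13182368.
The nominal amount required is €337,430 scaled up by that factor.

€381,911.26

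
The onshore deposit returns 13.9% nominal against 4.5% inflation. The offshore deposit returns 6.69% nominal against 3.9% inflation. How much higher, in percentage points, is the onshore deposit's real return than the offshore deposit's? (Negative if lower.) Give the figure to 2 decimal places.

6.31

The onshore deposit real return: 1.139/1.045 − 1 = 8.995%.
The offshore deposit real return: 1.0669/1.039 − 1 = 2.685%.
Difference: 8.995 − 2.685 = 6.310 pp.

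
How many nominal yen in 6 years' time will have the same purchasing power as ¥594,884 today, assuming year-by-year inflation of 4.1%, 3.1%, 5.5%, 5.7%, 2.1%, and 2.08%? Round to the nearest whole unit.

Cumulative price-level factor: 1.041 × 1.031 × 1.055 × 1.057 × 1.021 × 1.0208 ≈ 1.2473928352.
Multiplying ¥594,884 by the price-level factor gives the future nominal sum.

¥742,054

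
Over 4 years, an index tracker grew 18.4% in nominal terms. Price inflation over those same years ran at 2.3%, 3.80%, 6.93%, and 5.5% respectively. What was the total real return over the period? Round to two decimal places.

-1.16%

Cumulative inflation factor: 1.023 × 1.0380 × 1.0693 × 1.055 ≈ 1.19791.
Nominal growth factor: 1.18400. Real growth factor = 1.18400 / 1.19791 ≈ 0.98839.
Total real return ≈ -1.1614%.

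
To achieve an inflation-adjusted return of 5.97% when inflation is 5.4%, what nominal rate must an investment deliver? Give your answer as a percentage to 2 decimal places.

By the Fisher equation, 1 + r_nom = (1 + 5.97%)(1 + 5.4%) = 1.0597 × 1.054 = 1.1169238.
So r_nom = 11.69238%.

11.69%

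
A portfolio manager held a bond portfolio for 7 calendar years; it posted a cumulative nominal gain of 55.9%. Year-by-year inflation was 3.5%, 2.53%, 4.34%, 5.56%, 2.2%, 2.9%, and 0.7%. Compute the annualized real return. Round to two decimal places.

3.35%

Cumulative inflation factor: 1.035 × 1.0253 × 1.0434 × 1.0556 × 1.022 × 1.029 × 1.007 ≈ 1.23776.
Nominal growth factor: 1.55900. Real growth factor = 1.55900 / 1.23776 ≈ 1.25953.
Annualized: 1.25953^(1/7) − 1 ≈ 0.03351.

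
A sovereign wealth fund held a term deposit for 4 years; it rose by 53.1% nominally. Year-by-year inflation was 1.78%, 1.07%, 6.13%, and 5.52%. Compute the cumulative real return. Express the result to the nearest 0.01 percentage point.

32.90%

Cumulative inflation factor: 1.0178 × 1.0107 × 1.0613 × 1.0552 ≈ 1.15201.
Nominal growth factor: 1.53100. Real growth factor = 1.53100 / 1.15201 ≈ 1.32898.
Total real return ≈ 32.8977%.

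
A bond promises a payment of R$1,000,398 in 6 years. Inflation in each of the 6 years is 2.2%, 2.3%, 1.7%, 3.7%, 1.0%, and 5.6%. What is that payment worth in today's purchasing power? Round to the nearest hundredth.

Price-level factor over 6 years: 1.022 × 1.023 × 1.017 × 1.037 × 1.010 × 1.056 ≈ 1.1760113975.
Purchasing power today: R$1,000,398 divided by that factor.

R$850,670.33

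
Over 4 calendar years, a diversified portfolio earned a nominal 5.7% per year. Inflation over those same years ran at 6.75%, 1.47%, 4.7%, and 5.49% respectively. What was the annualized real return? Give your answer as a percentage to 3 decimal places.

Cumulative inflation factor: 1.0675 × 1.0147 × 1.047 × 1.0549 ≈ 1.19636.
Nominal growth factor: 1.24825. Real growth factor = 1.24825 / 1.19636 ≈ 1.04337.
Annualized: 1.04337^(1/4) − 1 ≈ 0.01067.

1.067%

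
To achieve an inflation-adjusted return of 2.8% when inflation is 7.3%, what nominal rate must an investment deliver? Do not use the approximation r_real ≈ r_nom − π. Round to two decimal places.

By the Fisher equation, 1 + r_nom = (1 + 2.8%)(1 + 7.3%) = 1.028 × 1.073 = 1.103044.
So r_nom = 10.3044%.

10.30%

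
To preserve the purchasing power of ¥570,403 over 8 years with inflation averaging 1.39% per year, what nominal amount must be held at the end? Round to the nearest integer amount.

¥637,005

Cumulative price-level factor: (1+1.39%)^8 ≈ 1.1167629170.
The nominal amount required is ¥570,403 scaled up by that factor.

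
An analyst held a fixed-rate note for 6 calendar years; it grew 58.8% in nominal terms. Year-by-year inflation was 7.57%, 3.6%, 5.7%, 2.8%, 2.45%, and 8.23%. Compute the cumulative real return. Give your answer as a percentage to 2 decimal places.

Cumulative inflation factor: 1.0757 × 1.036 × 1.057 × 1.028 × 1.0245 × 1.0823 ≈ 1.34270.
Nominal growth factor: 1.58800. Real growth factor = 1.58800 / 1.34270 ≈ 1.18269.
Total real return ≈ 18.2693%.

18.27%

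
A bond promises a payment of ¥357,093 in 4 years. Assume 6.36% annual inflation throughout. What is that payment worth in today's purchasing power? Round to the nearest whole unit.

¥279,041

Price-level factor over 4 years: (1 + 6.36%)^4 ≈ 1.2797151595.
Purchasing power today: ¥357,093 divided by that factor.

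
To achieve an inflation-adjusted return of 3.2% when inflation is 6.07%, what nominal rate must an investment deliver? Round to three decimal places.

By the Fisher equation, 1 + r_nom = (1 + 3.2%)(1 + 6.07%) = 1.032 × 1.0607 = 1.0946424.
So r_nom = 9.46424%.

9.464%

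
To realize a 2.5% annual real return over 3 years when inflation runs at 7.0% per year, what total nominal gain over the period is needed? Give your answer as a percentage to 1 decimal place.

Required annual nominal rate: (1+2.5%)(1+7.0%) − 1 = 9.675%.
Cumulative over 3 years: (1 + 0.09675)^3 − 1 ≈ 0.31924.

31.9%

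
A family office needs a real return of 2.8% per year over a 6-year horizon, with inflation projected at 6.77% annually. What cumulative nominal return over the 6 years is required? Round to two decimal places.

Required annual nominal rate: (1+2.8%)(1+6.77%) − 1 = 9.75956%.
Cumulative over 6 years: (1 + 0.0975956)^6 − 1 ≈ 0.74845.

74.85%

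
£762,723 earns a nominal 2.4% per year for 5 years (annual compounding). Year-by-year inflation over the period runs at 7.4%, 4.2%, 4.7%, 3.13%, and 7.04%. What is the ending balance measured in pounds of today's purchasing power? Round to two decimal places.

£663,921.64

Nominal value at maturity: £762,723 × (1 + 2.4%)^5 ≈ £858,749.75.
Price-level factor over 5 years: 1.074 × 1.042 × 1.047 × 1.0313 × 1.0704 ≈ 1.2934504617.
Dividing the nominal maturity value by the price-level factor gives the value in today's money.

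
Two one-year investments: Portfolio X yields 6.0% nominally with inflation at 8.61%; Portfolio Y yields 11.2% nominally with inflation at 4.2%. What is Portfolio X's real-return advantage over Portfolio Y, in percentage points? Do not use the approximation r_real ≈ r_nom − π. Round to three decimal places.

Portfolio X real return: 1.060/1.0861 − 1 = -2.4031%.
Portfolio Y real return: 1.112/1.042 − 1 = 6.7179%.
Difference: -2.4031 − 6.7179 = -9.1210 pp.

-9.121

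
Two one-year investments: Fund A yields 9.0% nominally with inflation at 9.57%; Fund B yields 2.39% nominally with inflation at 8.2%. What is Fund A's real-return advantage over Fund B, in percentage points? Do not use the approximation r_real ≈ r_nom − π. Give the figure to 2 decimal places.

Fund A real return: 1.090/1.0957 − 1 = -0.520%.
Fund B real return: 1.0239/1.082 − 1 = -5.370%.
Difference: -0.520 − (-5.370) = 4.850 pp.

4.85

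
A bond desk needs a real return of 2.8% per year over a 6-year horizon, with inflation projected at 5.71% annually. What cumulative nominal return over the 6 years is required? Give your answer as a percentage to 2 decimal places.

64.69%

Required annual nominal rate: (1+2.8%)(1+5.71%) − 1 = 8.66988%.
Cumulative over 6 years: (1 + 0.0866988)^6 − 1 ≈ 0.64685.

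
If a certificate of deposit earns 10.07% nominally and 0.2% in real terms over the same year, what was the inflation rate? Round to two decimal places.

From (1+r_nom) = (1+r_real)(1+π), we get 1+π = (1 + 10.07%)/(1 + 0.2%) = 1.1007/1.002 ≈ 1.09850.
So π ≈ 9.8503%.

9.85%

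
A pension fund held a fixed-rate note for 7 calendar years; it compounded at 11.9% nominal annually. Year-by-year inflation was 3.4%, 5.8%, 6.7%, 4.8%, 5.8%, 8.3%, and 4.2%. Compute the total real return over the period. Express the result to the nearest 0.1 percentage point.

Cumulative inflation factor: 1.034 × 1.058 × 1.067 × 1.048 × 1.058 × 1.083 × 1.042 ≈ 1.46054.
Nominal growth factor: 2.19690. Real growth factor = 2.19690 / 1.46054 ≈ 1.50417.
Total real return ≈ 50.4170%.

50.4%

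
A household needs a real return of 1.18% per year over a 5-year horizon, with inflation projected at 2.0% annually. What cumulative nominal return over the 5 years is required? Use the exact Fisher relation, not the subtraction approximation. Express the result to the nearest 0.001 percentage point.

Required annual nominal rate: (1+1.18%)(1+2.0%) − 1 = 3.2036%.
Cumulative over 5 years: (1 + 0.032036)^5 − 1 ≈ 0.17078.

17.078%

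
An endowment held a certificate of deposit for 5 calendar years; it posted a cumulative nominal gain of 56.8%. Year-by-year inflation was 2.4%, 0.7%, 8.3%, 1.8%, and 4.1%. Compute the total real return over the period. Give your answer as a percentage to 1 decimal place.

Cumulative inflation factor: 1.024 × 1.007 × 1.083 × 1.018 × 1.041 ≈ 1.18347.
Nominal growth factor: 1.56800. Real growth factor = 1.56800 / 1.18347 ≈ 1.32492.
Total real return ≈ 32.4920%.

32.5%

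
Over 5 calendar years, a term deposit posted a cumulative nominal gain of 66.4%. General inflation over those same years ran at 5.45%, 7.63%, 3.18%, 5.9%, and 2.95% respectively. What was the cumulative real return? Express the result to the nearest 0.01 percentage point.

30.33%

Cumulative inflation factor: 1.0545 × 1.0763 × 1.0318 × 1.059 × 1.0295 ≈ 1.27673.
Nominal growth factor: 1.66400. Real growth factor = 1.66400 / 1.27673 ≈ 1.30333.
Total real return ≈ 30.3334%.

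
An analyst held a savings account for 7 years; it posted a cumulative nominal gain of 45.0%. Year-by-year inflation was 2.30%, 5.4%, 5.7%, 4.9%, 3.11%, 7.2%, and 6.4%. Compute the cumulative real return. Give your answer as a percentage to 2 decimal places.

3.13%

Cumulative inflation factor: 1.0230 × 1.054 × 1.057 × 1.049 × 1.0311 × 1.072 × 1.064 ≈ 1.40606.
Nominal growth factor: 1.45000. Real growth factor = 1.45000 / 1.40606 ≈ 1.03125.
Total real return ≈ 3.1250%.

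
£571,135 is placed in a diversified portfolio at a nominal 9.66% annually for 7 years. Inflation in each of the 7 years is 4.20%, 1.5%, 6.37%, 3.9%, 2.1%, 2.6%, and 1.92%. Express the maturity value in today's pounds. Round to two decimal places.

Nominal value at maturity: £571,135 × (1 + 9.66%)^7 ≈ £1,089,121.84.
Price-level factor over 7 years: 1.0420 × 1.015 × 1.0637 × 1.039 × 1.021 × 1.026 × 1.0192 ≈ 1.2479609208.
The maturity value deflated by that factor is the answer in today's purchasing power.

£872,721.11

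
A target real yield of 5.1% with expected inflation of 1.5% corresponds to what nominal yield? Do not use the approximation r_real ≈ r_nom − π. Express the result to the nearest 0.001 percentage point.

6.677%

By the Fisher equation, 1 + r_nom = (1 + 5.1%)(1 + 1.5%) = 1.051 × 1.015 = 1.066765.
So r_nom = 6.6765%.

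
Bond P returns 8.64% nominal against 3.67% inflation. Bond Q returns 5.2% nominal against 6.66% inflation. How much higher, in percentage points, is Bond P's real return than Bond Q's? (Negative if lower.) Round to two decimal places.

6.16

Bond P real return: 1.0864/1.0367 − 1 = 4.794%.
Bond Q real return: 1.052/1.0666 − 1 = -1.369%.
Difference: 4.794 − (-1.369) = 6.163 pp.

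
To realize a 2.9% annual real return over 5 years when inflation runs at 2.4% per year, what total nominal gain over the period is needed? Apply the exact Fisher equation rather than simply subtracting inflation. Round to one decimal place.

29.9%

Required annual nominal rate: (1+2.9%)(1+2.4%) − 1 = 5.3696%.
Cumulative over 5 years: (1 + 0.053696)^5 − 1 ≈ 0.29890.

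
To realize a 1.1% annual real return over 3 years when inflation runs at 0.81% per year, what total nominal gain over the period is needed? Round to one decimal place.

5.9%

Required annual nominal rate: (1+1.1%)(1+0.81%) − 1 = 1.91891%.
Cumulative over 3 years: (1 + 0.0191891)^3 − 1 ≈ 0.05868.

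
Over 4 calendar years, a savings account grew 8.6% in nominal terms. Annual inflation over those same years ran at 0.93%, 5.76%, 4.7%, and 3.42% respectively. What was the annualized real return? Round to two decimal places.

-1.55%

Cumulative inflation factor: 1.0093 × 1.0576 × 1.047 × 1.0342 ≈ 1.15583.
Nominal growth factor: 1.08600. Real growth factor = 1.08600 / 1.15583 ≈ 0.93959.
Annualized: 0.93959^(1/4) − 1 ≈ -0.01546.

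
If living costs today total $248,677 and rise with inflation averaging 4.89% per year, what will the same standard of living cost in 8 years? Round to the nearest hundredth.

Cumulative price-level factor: (1+4.89%)^8 ≈ 1.4651182675.
Multiplying $248,677 by the price-level factor gives the future nominal sum.

$364,341.22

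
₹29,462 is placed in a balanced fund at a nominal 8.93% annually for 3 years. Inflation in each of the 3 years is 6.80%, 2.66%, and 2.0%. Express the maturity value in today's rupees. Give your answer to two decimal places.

Nominal value at maturity: ₹29,462 × (1 + 8.93%)^3 ≈ ₹38,080.68.
Price-level factor over 3 years: 1.0680 × 1.0266 × 1.020 = 1.118336976.
Dividing the nominal maturity value by the price-level factor gives the value in today's money.

₹34,051.17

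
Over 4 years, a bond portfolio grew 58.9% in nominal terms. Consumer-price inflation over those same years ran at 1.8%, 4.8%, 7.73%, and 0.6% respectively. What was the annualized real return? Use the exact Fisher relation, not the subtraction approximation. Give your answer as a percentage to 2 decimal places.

8.27%

Cumulative inflation factor: 1.018 × 1.048 × 1.0773 × 1.006 ≈ 1.15623.
Nominal growth factor: 1.58900. Real growth factor = 1.58900 / 1.15623 ≈ 1.37430.
Annualized: 1.37430^(1/4) − 1 ≈ 0.08273.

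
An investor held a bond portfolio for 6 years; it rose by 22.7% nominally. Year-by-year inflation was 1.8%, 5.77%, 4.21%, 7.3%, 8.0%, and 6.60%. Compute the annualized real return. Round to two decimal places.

-2.01%

Cumulative inflation factor: 1.018 × 1.0577 × 1.0421 × 1.073 × 1.080 × 1.0660 ≈ 1.38612.
Nominal growth factor: 1.22700. Real growth factor = 1.22700 / 1.38612 ≈ 0.88521.
Annualized: 0.88521^(1/6) − 1 ≈ -0.02012.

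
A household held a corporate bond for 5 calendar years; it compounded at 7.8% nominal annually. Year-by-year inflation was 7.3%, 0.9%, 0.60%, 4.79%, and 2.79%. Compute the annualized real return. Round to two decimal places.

4.41%

Cumulative inflation factor: 1.073 × 1.009 × 1.0060 × 1.0479 × 1.0279 ≈ 1.17317.
Nominal growth factor: 1.45577. Real growth factor = 1.45577 / 1.17317 ≈ 1.24089.
Annualized: 1.24089^(1/5) − 1 ≈ 0.04411.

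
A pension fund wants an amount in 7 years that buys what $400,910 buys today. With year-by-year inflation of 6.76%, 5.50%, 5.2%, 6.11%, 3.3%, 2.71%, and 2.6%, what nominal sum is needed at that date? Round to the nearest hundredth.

Cumulative price-level factor: 1.0676 × 1.0550 × 1.052 × 1.0611 × 1.033 × 1.0271 × 1.026 ≈ 1.3686534315.
The nominal amount required is $400,910 scaled up by that factor.

$548,706.85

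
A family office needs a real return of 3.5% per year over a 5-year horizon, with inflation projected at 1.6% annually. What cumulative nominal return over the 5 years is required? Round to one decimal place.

Required annual nominal rate: (1+3.5%)(1+1.6%) − 1 = 5.156%.
Cumulative over 5 years: (1 + 0.05156)^5 − 1 ≈ 0.28579.

28.6%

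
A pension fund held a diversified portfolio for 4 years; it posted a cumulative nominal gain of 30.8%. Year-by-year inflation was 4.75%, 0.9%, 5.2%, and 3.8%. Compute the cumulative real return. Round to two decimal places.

Cumulative inflation factor: 1.0475 × 1.009 × 1.052 × 1.038 ≈ 1.15414.
Nominal growth factor: 1.30800. Real growth factor = 1.30800 / 1.15414 ≈ 1.13331.
Total real return ≈ 13.3312%.

13.33%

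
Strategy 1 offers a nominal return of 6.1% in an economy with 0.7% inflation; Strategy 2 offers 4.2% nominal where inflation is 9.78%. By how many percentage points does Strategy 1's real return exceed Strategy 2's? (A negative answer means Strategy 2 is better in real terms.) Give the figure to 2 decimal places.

10.45

Strategy 1 real return: 1.061/1.007 − 1 = 5.362%.
Strategy 2 real return: 1.042/1.0978 − 1 = -5.083%.
Difference: 5.362 − (-5.083) = 10.445 pp.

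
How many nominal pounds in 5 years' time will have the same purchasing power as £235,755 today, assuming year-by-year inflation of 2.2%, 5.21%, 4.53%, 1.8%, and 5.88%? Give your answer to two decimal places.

Cumulative price-level factor: 1.022 × 1.0521 × 1.0453 × 1.018 × 1.0588 ≈ 1.2114641794.
Multiplying £235,755 by the price-level factor gives the future nominal sum.

£285,608.74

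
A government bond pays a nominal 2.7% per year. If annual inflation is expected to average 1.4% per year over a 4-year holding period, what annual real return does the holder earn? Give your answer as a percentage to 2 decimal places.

1.28%

With constant rates the annual real return is the same each year: (1+2.7%)/(1+1.4%) − 1 = 0.01282.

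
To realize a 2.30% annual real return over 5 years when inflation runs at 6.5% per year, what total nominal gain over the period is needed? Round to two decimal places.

53.51%

Required annual nominal rate: (1+2.30%)(1+6.5%) − 1 = 8.9495%.
Cumulative over 5 years: (1 + 0.089495)^5 − 1 ≈ 0.53506.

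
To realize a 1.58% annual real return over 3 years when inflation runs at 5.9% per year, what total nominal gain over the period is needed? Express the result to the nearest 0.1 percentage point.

Required annual nominal rate: (1+1.58%)(1+5.9%) − 1 = 7.57322%.
Cumulative over 3 years: (1 + 0.0757322)^3 − 1 ≈ 0.24484.

24.5%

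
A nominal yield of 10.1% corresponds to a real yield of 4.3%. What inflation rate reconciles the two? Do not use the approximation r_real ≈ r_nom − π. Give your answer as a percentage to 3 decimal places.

From (1+r_nom) = (1+r_real)(1+π), we get 1+π = (1 + 10.1%)/(1 + 4.3%) = 1.101/1.043 ≈ 1.05561.
So π ≈ 5.5609%.

5.561%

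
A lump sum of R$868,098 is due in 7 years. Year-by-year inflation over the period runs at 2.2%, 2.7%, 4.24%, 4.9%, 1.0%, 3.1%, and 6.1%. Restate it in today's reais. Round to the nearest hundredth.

R$684,608.21

Price-level factor over 7 years: 1.022 × 1.027 × 1.0424 × 1.049 × 1.010 × 1.031 × 1.061 ≈ 1.2680216050.
Purchasing power today: R$868,098 divided by that factor.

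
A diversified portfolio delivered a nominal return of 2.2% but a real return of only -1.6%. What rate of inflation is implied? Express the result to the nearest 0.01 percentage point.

3.86%

From (1+r_nom) = (1+r_real)(1+π), we get 1+π = (1 + 2.2%)/(1 − 1.6%) = 1.022/0.984 ≈ 1.03862.
So π ≈ 3.8618%.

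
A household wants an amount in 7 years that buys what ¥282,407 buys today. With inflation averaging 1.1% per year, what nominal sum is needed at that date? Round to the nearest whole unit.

¥304,883

Cumulative price-level factor: (1+1.1%)^7 ≈ 1.0795881008.
The nominal amount required is ¥282,407 scaled up by that factor.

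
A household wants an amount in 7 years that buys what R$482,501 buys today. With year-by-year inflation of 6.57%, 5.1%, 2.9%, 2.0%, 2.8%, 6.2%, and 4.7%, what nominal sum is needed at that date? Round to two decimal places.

R$648,359.32

Cumulative price-level factor: 1.0657 × 1.051 × 1.029 × 1.020 × 1.028 × 1.062 × 1.047 ≈ 1.3437471044.
Multiplying R$482,501 by the price-level factor gives the future nominal sum.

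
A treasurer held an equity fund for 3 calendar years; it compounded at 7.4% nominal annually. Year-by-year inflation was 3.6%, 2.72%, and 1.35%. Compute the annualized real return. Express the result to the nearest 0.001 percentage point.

Cumulative inflation factor: 1.036 × 1.0272 × 1.0135 ≈ 1.07855.
Nominal growth factor: 1.23883. Real growth factor = 1.23883 / 1.07855 ≈ 1.14861.
Annualized: 1.14861^(1/3) − 1 ≈ 0.04727.

4.727%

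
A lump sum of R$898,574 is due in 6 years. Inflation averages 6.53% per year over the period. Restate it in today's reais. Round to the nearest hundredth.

Price-level factor over 6 years: (1 + 6.53%)^6 ≈ 1.4616101899.
Purchasing power today: R$898,574 divided by that factor.

R$614,783.62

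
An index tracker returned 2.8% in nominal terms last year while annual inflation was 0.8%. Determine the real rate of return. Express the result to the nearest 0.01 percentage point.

1.98%

Real return via the Fisher equation: (1 + 2.8%)/(1 + 0.8%) − 1 = 1.028/1.008 − 1 ≈ 0.01984.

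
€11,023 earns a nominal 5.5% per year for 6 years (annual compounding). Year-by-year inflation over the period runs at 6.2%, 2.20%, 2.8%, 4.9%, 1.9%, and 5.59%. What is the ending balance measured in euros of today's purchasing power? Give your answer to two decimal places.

€12,069.06

Nominal value at maturity: €11,023 × (1 + 5.5%)^6 ≈ €15,198.98.
Price-level factor over 6 years: 1.062 × 1.0220 × 1.028 × 1.049 × 1.019 × 1.0559 ≈ 1.2593341755.
Dividing the nominal maturity value by the price-level factor gives the value in today's money.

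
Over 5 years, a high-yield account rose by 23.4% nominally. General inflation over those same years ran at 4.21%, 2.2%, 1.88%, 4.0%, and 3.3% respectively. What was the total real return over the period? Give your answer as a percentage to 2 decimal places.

Cumulative inflation factor: 1.0421 × 1.022 × 1.0188 × 1.040 × 1.033 ≈ 1.16569.
Nominal growth factor: 1.23400. Real growth factor = 1.23400 / 1.16569 ≈ 1.05860.
Total real return ≈ 5.8601%.

5.86%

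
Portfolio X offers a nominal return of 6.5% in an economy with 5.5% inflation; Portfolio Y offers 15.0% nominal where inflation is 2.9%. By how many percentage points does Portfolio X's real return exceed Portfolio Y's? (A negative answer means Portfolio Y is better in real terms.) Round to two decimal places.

Portfolio X real return: 1.065/1.055 − 1 = 0.948%.
Portfolio Y real return: 1.150/1.029 − 1 = 11.759%.
Difference: 0.948 − 11.759 = -10.811 pp.

-10.81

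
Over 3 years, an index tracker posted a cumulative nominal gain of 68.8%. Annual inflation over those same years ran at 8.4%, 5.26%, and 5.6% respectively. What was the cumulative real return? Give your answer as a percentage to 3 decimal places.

Cumulative inflation factor: 1.084 × 1.0526 × 1.056 ≈ 1.20492.
Nominal growth factor: 1.68800. Real growth factor = 1.68800 / 1.20492 ≈ 1.40093.
Total real return ≈ 40.0928%.

40.093%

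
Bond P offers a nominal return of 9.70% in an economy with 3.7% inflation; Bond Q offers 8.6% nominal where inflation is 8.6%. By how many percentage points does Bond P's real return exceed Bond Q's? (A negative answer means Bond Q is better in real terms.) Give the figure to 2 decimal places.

5.79

Bond P real return: 1.0970/1.037 − 1 = 5.786%.
Bond Q real return: 1.086/1.086 − 1 = 0.000%.
Difference: 5.786 − 0.000 = 5.786 pp.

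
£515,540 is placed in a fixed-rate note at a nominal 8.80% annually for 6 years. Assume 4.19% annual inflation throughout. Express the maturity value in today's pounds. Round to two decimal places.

£668,466.29

Nominal value at maturity: £515,540 × (1 + 8.80%)^6 ≈ £855,137.08.
Price-level factor over 6 years: (1 + 4.19%)^6 ≈ 1.2792523639.
Dividing the nominal maturity value by the price-level factor gives the value in today's money.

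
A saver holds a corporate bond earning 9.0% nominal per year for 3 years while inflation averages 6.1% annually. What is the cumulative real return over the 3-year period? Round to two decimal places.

8.43%

The annual real rate is (1+9.0%)/(1+6.1%) − 1 = 2.7333%.
Compounded over 3 years: (1 + 0.027333)^3 − 1 ≈ 0.08426.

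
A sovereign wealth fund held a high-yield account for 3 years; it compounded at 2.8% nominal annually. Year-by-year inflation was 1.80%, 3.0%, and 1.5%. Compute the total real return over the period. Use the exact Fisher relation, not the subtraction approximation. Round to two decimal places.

2.08%

Cumulative inflation factor: 1.0180 × 1.030 × 1.015 ≈ 1.06427.
Nominal growth factor: 1.08637. Real growth factor = 1.08637 / 1.06427 ≈ 1.02077.
Total real return ≈ 2.0771%.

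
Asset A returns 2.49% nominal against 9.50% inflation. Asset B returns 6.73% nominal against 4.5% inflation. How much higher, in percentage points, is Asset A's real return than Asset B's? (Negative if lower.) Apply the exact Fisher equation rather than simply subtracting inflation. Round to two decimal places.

-8.54

Asset A real return: 1.0249/1.0950 − 1 = -6.402%.
Asset B real return: 1.0673/1.045 − 1 = 2.134%.
Difference: -6.402 − 2.134 = -8.536 pp.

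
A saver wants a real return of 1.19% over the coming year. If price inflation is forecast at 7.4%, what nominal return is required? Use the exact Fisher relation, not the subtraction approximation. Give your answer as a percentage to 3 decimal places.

8.678%

By the Fisher equation, 1 + r_nom = (1 + 1.19%)(1 + 7.4%) = 1.0119 × 1.074 = 1.0867806.
So r_nom = 8.67806%.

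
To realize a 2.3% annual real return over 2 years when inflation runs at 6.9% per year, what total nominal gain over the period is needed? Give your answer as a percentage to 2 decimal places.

Required annual nominal rate: (1+2.3%)(1+6.9%) − 1 = 9.3587%.
Cumulative over 2 years: (1 + 0.093587)^2 − 1 ≈ 0.19593.

19.59%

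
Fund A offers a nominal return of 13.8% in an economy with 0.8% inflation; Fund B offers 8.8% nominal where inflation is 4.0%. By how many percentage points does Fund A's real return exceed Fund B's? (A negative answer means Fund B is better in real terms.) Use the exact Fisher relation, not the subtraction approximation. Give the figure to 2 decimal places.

8.28

Fund A real return: 1.138/1.008 − 1 = 12.897%.
Fund B real return: 1.088/1.040 − 1 = 4.615%.
Difference: 12.897 − 4.615 = 8.282 pp.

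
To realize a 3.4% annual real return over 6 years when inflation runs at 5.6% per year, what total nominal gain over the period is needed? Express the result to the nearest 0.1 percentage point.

69.5%

Required annual nominal rate: (1+3.4%)(1+5.6%) − 1 = 9.1904%.
Cumulative over 6 years: (1 + 0.091904)^6 − 1 ≈ 0.69475.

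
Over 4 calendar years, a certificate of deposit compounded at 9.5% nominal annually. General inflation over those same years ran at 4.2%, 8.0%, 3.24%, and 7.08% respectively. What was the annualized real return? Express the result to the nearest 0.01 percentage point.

3.68%

Cumulative inflation factor: 1.042 × 1.080 × 1.0324 × 1.0708 ≈ 1.24408.
Nominal growth factor: 1.43766. Real growth factor = 1.43766 / 1.24408 ≈ 1.15560.
Annualized: 1.15560^(1/4) − 1 ≈ 0.03682.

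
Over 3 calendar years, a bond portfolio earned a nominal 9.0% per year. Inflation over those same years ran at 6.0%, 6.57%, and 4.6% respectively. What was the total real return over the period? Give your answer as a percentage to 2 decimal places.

Cumulative inflation factor: 1.060 × 1.0657 × 1.046 ≈ 1.18161.
Nominal growth factor: 1.29503. Real growth factor = 1.29503 / 1.18161 ≈ 1.09599.
Total real return ≈ 9.5991%.

9.60%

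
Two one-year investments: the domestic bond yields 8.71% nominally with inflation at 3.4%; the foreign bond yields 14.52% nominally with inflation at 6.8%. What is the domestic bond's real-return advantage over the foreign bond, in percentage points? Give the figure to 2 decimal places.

-2.09

The domestic bond real return: 1.0871/1.034 − 1 = 5.135%.
The foreign bond real return: 1.1452/1.068 − 1 = 7.228%.
Difference: 5.135 − 7.228 = -2.093 pp.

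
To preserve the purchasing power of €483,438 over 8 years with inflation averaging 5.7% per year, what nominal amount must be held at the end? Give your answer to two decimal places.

€753,252.68

Cumulative price-level factor: (1+5.7%)^8 ≈ 1.5581163989.
The nominal amount required is €483,438 scaled up by that factor.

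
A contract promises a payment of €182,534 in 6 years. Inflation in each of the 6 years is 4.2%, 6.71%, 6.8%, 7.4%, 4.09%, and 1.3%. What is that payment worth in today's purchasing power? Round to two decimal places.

€135,730.34

Price-level factor over 6 years: 1.042 × 1.0671 × 1.068 × 1.074 × 1.0409 × 1.013 ≈ 1.3448282603.
Purchasing power today: €182,534 divided by that factor.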